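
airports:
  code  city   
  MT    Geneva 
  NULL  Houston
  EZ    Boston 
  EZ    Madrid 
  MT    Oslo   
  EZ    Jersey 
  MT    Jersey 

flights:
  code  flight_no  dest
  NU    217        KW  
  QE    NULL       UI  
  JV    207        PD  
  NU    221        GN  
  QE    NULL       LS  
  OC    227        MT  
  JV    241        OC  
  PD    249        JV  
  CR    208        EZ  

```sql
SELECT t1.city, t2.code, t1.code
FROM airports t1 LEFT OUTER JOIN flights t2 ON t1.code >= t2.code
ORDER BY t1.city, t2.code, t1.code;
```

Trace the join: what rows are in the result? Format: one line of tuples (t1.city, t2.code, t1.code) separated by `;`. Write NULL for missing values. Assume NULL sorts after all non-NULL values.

(Boston, CR, EZ); (Geneva, CR, MT); (Geneva, JV, MT); (Geneva, JV, MT); (Houston, NULL, NULL); (Jersey, CR, EZ); (Jersey, CR, MT); (Jersey, JV, MT); (Jersey, JV, MT); (Madrid, CR, EZ); (Oslo, CR, MT); (Oslo, JV, MT); (Oslo, JV, MT)

LEFT JOIN keeps every row from `airports`; unmatched rows get NULL for `flights`'s columns.
Matching on t1.code >= t2.code. A NULL in a compared column never satisfies the condition.
Matched pairs: 12; unmatched t1 rows kept: 1.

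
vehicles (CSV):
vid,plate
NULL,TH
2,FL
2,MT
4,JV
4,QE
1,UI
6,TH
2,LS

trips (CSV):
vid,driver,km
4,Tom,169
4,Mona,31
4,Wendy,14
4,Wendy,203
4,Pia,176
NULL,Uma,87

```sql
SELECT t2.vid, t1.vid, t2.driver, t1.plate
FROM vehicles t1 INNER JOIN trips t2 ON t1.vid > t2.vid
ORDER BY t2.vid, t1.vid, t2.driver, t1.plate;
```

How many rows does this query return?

INNER JOIN keeps only pairs where the ON condition holds.
Matching on t1.vid > t2.vid. A NULL in a compared column never satisfies the condition.
- vid=NULL: no matching t2 row, dropped.
- vid=2: no matching t2 row, dropped.
- vid=2: no matching t2 row, dropped.
- vid=4: no matching t2 row, dropped.
- vid=4: no matching t2 row, dropped.
- vid=1: no matching t2 row, dropped.
- vid=6: 5 matching t2 row(s), so 5 row(s) emitted.
- vid=2: no matching t2 row, dropped.
Total: 5 rows.

5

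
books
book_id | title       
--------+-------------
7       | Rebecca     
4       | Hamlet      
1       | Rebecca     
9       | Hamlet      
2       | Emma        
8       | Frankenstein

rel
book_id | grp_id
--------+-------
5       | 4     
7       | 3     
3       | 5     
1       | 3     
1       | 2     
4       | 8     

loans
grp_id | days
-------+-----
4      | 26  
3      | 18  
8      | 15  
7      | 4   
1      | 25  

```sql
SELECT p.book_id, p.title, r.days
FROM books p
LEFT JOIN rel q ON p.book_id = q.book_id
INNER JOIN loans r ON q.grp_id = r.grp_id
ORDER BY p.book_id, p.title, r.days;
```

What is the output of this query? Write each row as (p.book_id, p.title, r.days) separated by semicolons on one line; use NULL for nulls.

(1, Rebecca, 18); (4, Hamlet, 15); (7, Rebecca, 18)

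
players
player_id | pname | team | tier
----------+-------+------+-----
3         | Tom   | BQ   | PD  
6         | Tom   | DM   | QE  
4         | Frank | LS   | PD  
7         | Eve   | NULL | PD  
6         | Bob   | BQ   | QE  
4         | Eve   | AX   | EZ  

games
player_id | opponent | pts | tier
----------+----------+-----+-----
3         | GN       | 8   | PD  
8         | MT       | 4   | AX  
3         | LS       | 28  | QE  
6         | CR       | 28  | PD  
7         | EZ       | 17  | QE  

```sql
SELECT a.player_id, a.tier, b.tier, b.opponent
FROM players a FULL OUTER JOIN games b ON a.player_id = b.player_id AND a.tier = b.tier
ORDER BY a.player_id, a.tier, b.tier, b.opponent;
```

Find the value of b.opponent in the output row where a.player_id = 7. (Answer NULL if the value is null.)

FULL OUTER JOIN keeps every row from both sides; unmatched rows get NULL for the other side's columns.
Matching on a.player_id = b.player_id AND a.tier = b.tier.
- player_id=3, tier=PD: 1 matching b row(s), so 1 row(s) emitted.
- player_id=6, tier=QE: no b row matches, row kept with b columns NULL.
- player_id=4, tier=PD: no b row matches, row kept with b columns NULL.
- player_id=7, tier=PD: no b row matches, row kept with b columns NULL.
- player_id=6, tier=QE: no b row matches, row kept with b columns NULL.
- player_id=4, tier=EZ: no b row matches, row kept with b columns NULL.
- plus 4 unmatched b row(s), each kept with NULL a columns.

NULL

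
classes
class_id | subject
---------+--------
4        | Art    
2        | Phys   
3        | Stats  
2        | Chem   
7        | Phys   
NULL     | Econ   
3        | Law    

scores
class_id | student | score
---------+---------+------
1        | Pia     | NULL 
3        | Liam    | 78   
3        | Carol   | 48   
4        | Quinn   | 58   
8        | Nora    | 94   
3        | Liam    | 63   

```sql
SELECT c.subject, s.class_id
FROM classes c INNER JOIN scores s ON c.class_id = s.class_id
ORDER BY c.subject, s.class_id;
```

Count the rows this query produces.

7

INNER JOIN keeps only pairs where the ON condition holds.
Matching on c.class_id = s.class_id. A NULL in a compared column never satisfies the condition.
- c (class_id=4) pairs with 1 row(s) of s.
- c (class_id=2) has no partner → excluded.
- c (class_id=3) pairs with 3 row(s) of s.
- c (class_id=2) has no partner → excluded.
- c (class_id=7) has no partner → excluded.
- c (class_id=NULL) has no partner → excluded.
- c (class_id=3) pairs with 3 row(s) of s.
Total: 7 rows.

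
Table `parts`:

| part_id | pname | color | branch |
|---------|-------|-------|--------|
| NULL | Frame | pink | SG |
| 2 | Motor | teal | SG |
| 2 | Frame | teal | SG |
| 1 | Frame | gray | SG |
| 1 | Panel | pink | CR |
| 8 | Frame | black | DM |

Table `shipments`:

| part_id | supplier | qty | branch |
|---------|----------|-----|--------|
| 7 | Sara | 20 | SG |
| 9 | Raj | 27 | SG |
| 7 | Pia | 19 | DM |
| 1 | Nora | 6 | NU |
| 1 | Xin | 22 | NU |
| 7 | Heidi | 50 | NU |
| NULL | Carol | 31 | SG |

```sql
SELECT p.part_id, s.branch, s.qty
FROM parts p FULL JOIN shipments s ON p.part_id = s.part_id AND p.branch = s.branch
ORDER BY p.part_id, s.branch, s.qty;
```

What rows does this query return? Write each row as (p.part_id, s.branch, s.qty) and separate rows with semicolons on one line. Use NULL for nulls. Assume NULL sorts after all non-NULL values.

FULL OUTER JOIN keeps every row from both sides; unmatched rows get NULL for the other side's columns.
Matching on p.part_id = s.part_id AND p.branch = s.branch. A NULL in a compared column never satisfies the condition.
- p (part_id=NULL, branch=SG) has no partner → padded with NULL.
- p (part_id=2, branch=SG) has no partner → padded with NULL.
- p (part_id=2, branch=SG) has no partner → padded with NULL.
- p (part_id=1, branch=SG) has no partner → padded with NULL.
- p (part_id=1, branch=CR) has no partner → padded with NULL.
- p (part_id=8, branch=DM) has no partner → padded with NULL.
- 7 s row(s) had no p match → kept, p columns NULL.

(1, NULL, NULL); (1, NULL, NULL); (2, NULL, NULL); (2, NULL, NULL); (8, NULL, NULL); (NULL, DM, 19); (NULL, NU, 6); (NULL, NU, 22); (NULL, NU, 50); (NULL, SG, 20); (NULL, SG, 27); (NULL, SG, 31); (NULL, NULL, NULL)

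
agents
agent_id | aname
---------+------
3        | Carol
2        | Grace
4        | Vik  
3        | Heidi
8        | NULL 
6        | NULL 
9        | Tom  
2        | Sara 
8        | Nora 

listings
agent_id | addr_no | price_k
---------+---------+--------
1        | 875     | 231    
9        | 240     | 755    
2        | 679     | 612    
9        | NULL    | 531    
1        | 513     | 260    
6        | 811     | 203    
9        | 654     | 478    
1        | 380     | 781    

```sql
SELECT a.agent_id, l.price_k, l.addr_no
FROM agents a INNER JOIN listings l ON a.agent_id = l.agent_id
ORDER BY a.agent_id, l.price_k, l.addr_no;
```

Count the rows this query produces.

INNER JOIN keeps only pairs where the ON condition holds.
Matching on a.agent_id = l.agent_id.
Matched pairs: 6.
Total: 6 rows.

6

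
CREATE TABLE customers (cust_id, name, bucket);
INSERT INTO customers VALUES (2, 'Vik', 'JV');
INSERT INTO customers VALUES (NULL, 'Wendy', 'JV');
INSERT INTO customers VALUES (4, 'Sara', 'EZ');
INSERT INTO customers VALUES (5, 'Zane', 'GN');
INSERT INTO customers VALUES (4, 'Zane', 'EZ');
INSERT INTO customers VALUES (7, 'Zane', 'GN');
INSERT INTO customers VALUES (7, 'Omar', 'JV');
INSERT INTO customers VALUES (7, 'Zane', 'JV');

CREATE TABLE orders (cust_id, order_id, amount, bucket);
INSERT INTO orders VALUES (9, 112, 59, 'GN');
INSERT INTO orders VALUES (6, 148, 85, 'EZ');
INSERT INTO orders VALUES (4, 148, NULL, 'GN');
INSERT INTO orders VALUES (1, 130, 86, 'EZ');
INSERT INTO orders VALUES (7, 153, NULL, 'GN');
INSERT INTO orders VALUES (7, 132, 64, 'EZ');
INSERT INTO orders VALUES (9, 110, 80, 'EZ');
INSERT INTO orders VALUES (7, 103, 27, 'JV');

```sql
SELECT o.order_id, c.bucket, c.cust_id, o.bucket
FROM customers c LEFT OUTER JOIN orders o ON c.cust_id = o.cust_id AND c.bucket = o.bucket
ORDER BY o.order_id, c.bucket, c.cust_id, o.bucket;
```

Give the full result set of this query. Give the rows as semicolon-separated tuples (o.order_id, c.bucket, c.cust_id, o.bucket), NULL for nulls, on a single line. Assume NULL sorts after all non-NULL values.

(103, JV, 7, JV); (103, JV, 7, JV); (153, GN, 7, GN); (NULL, EZ, 4, NULL); (NULL, EZ, 4, NULL); (NULL, GN, 5, NULL); (NULL, JV, 2, NULL); (NULL, JV, NULL, NULL)

LEFT JOIN keeps every row from `customers`; unmatched rows get NULL for `orders`'s columns.
Matching on c.cust_id = o.cust_id AND c.bucket = o.bucket. A NULL in a compared column never satisfies the condition.
- cust_id=2, bucket=JV: no o row matches, row kept with o columns NULL.
- cust_id=NULL, bucket=JV: no o row matches, row kept with o columns NULL.
- cust_id=4, bucket=EZ: no o row matches, row kept with o columns NULL.
- cust_id=5, bucket=GN: no o row matches, row kept with o columns NULL.
- cust_id=4, bucket=EZ: no o row matches, row kept with o columns NULL.
- cust_id=7, bucket=GN: 1 matching o row(s), so 1 row(s) emitted.
- cust_id=7, bucket=JV: 1 matching o row(s), so 1 row(s) emitted.
- cust_id=7, bucket=JV: 1 matching o row(s), so 1 row(s) emitted.
After projecting and ordering:
o.order_id | c.bucket | c.cust_id | o.bucket
103 | JV | 7 | JV
103 | JV | 7 | JV
153 | GN | 7 | GN
NULL | EZ | 4 | NULL
NULL | EZ | 4 | NULL
NULL | GN | 5 | NULL
NULL | JV | 2 | NULL
NULL | JV | NULL | NULL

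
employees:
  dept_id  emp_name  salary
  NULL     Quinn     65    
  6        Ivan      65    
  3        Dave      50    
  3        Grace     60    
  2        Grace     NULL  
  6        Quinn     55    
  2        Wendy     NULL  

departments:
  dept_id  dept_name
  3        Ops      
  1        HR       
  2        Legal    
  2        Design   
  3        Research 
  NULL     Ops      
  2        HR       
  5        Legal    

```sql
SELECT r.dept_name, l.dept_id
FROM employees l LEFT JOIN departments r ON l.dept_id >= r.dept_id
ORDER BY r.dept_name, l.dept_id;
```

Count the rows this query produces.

LEFT JOIN keeps every row from `employees`; unmatched rows get NULL for `departments`'s columns.
Matching on l.dept_id >= r.dept_id. A NULL in a compared column never satisfies the condition.
- l[0] dept_id=NULL → no match; kept with NULLs on the r side.
- l[1] dept_id=6 → 7 match(es) in r → 7 row(s).
- l[2] dept_id=3 → 6 match(es) in r → 6 row(s).
- l[3] dept_id=3 → 6 match(es) in r → 6 row(s).
- l[4] dept_id=2 → 4 match(es) in r → 4 row(s).
- l[5] dept_id=6 → 7 match(es) in r → 7 row(s).
- l[6] dept_id=2 → 4 match(es) in r → 4 row(s).
Total: 34 matched + 1 padded = 35 rows.

35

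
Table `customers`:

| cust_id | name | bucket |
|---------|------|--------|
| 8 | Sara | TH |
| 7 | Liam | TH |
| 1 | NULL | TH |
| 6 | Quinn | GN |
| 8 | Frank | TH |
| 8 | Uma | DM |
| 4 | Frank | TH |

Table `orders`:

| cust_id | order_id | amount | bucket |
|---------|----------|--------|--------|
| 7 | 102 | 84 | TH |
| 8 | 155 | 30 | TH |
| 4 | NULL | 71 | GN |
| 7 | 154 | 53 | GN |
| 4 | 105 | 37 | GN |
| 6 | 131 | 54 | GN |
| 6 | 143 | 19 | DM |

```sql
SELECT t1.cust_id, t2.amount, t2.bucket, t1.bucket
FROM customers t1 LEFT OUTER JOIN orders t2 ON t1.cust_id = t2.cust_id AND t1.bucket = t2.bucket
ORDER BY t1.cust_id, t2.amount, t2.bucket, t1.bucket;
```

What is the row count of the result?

LEFT JOIN keeps every row from `customers`; unmatched rows get NULL for `orders`'s columns.
Matching on t1.cust_id = t2.cust_id AND t1.bucket = t2.bucket.
- t1 row (cust_id=8, bucket=TH): matches 1 t2 row(s) → 1 output row(s).
- t1 row (cust_id=7, bucket=TH): matches 1 t2 row(s) → 1 output row(s).
- t1 row (cust_id=1, bucket=TH): no match → kept, t2 columns NULL.
- t1 row (cust_id=6, bucket=GN): matches 1 t2 row(s) → 1 output row(s).
- t1 row (cust_id=8, bucket=TH): matches 1 t2 row(s) → 1 output row(s).
- t1 row (cust_id=8, bucket=DM): no match → kept, t2 columns NULL.
- t1 row (cust_id=4, bucket=TH): no match → kept, t2 columns NULL.
Total: 4 matched + 3 padded = 7 rows.

7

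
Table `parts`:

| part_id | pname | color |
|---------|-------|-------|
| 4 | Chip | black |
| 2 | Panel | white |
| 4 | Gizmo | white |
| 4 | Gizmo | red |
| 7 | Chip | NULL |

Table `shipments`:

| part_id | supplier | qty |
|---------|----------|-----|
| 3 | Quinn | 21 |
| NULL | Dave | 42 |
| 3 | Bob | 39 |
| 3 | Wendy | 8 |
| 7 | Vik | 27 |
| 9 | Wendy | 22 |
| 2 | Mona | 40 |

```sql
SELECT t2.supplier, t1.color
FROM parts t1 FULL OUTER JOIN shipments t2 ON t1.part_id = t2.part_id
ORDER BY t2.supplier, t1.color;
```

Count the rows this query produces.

10

FULL OUTER JOIN keeps every row from both sides; unmatched rows get NULL for the other side's columns.
Matching on t1.part_id = t2.part_id. A NULL in a compared column never satisfies the condition.
- t1[0] part_id=4 → no match; kept with NULLs on the t2 side.
- t1[1] part_id=2 → 1 match(es) in t2 → 1 row(s).
- t1[2] part_id=4 → no match; kept with NULLs on the t2 side.
- t1[3] part_id=4 → no match; kept with NULLs on the t2 side.
- t1[4] part_id=7 → 1 match(es) in t2 → 1 row(s).
- 5 t2 row(s) had no t1 match → kept, t1 columns NULL.
Total: 2 matched + 8 padded = 10 rows.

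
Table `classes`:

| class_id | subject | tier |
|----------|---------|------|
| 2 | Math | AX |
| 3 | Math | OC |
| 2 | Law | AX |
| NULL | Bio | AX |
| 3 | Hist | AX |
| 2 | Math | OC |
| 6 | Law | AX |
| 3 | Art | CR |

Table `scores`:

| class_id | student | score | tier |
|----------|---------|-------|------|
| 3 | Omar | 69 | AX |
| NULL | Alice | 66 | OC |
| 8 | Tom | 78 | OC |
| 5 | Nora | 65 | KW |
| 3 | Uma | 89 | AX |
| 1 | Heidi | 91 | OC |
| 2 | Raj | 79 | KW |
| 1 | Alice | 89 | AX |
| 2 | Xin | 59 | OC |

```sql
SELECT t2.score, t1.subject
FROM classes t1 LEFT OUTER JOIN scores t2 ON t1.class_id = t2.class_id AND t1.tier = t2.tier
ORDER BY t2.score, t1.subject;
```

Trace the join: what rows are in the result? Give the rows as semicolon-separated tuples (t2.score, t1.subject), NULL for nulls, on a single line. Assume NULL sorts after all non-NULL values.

(59, Math); (69, Hist); (89, Hist); (NULL, Art); (NULL, Bio); (NULL, Law); (NULL, Law); (NULL, Math); (NULL, Math)

LEFT JOIN keeps every row from `classes`; unmatched rows get NULL for `scores`'s columns.
Matching on t1.class_id = t2.class_id AND t1.tier = t2.tier. A NULL in a compared column never satisfies the condition.
- t1 (class_id=2, tier=AX) has no partner → padded with NULL.
- t1 (class_id=3, tier=OC) has no partner → padded with NULL.
- t1 (class_id=2, tier=AX) has no partner → padded with NULL.
- t1 (class_id=NULL, tier=AX) has no partner → padded with NULL.
- t1 (class_id=3, tier=AX) pairs with 2 row(s) of t2.
- t1 (class_id=2, tier=OC) pairs with 1 row(s) of t2.
- t1 (class_id=6, tier=AX) has no partner → padded with NULL.
- t1 (class_id=3, tier=CR) has no partner → padded with NULL.
After projecting and ordering:
t2.score | t1.subject
59 | Math
69 | Hist
89 | Hist
NULL | Art
NULL | Bio
NULL | Law
NULL | Law
NULL | Math
NULL | Math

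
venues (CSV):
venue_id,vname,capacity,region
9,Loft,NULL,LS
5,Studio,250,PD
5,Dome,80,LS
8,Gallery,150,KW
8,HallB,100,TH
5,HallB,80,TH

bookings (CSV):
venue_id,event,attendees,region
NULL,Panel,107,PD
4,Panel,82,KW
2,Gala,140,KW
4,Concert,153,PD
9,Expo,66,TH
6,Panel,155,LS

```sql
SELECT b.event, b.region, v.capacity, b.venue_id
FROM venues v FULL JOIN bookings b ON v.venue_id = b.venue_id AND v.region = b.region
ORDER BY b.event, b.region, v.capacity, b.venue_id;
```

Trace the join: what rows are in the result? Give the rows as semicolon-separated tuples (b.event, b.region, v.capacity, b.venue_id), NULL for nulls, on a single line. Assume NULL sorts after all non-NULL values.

(Concert, PD, NULL, 4); (Expo, TH, NULL, 9); (Gala, KW, NULL, 2); (Panel, KW, NULL, 4); (Panel, LS, NULL, 6); (Panel, PD, NULL, NULL); (NULL, NULL, 80, NULL); (NULL, NULL, 80, NULL); (NULL, NULL, 100, NULL); (NULL, NULL, 150, NULL); (NULL, NULL, 250, NULL); (NULL, NULL, NULL, NULL)

FULL OUTER JOIN keeps every row from both sides; unmatched rows get NULL for the other side's columns.
Matching on v.venue_id = b.venue_id AND v.region = b.region. A NULL in a compared column never satisfies the condition.
Matched pairs: 0; unmatched v rows kept: 6; unmatched b rows kept: 6.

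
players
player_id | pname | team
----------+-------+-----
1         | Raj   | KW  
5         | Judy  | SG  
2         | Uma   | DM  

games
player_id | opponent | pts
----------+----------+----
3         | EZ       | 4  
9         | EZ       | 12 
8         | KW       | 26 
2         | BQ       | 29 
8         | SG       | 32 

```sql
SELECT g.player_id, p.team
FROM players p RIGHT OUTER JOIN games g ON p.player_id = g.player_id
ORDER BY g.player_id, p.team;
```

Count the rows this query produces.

RIGHT JOIN keeps every row from `games`; unmatched rows get NULL for `players`'s columns.
Matching on p.player_id = g.player_id.
Matched pairs: 1; unmatched g rows kept: 4.
Total: 1 matched + 4 padded = 5 rows.

5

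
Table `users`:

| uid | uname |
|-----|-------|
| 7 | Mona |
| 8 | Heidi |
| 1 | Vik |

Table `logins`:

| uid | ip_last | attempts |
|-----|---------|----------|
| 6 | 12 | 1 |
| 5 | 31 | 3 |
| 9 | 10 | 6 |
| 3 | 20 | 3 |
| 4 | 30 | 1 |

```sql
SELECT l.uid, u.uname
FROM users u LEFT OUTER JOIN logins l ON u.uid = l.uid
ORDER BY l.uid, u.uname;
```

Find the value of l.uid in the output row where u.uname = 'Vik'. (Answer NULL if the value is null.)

NULL

LEFT JOIN keeps every row from `users`; unmatched rows get NULL for `logins`'s columns.
Matching on u.uid = l.uid.
- uid=7: no l row matches, row kept with l columns NULL.
- uid=8: no l row matches, row kept with l columns NULL.
- uid=1: no l row matches, row kept with l columns NULL.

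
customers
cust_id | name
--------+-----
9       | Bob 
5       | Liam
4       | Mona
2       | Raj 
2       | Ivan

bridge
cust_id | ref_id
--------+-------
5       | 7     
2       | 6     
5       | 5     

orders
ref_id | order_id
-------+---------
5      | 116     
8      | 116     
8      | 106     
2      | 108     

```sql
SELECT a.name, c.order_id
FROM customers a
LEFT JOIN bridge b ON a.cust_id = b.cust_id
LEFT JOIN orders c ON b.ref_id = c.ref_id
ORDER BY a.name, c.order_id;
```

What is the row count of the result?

6

Joins associate left-to-right: customers LEFT JOIN bridge on cust_id gives 6 intermediate row(s).
Then LEFT JOIN `orders c` on ref_id: each of those 6 rows is kept; rows whose b.ref_id has no match in c get NULL for c's columns.
Result: 6 row(s).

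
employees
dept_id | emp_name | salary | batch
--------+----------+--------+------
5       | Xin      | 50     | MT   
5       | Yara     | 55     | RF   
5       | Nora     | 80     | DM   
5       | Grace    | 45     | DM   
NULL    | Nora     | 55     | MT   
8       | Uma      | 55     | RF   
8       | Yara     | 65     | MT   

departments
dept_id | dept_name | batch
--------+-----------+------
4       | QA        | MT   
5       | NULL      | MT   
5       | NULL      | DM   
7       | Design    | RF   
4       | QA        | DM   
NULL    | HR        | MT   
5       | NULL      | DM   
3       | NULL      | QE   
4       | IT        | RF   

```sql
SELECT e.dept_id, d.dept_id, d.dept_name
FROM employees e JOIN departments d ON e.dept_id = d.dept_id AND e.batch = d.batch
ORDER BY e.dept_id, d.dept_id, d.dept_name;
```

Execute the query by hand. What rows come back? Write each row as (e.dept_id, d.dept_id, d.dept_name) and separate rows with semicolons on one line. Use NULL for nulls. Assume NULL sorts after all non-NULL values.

(5, 5, NULL); (5, 5, NULL); (5, 5, NULL); (5, 5, NULL); (5, 5, NULL)

INNER JOIN keeps only pairs where the ON condition holds.
Matching on e.dept_id = d.dept_id AND e.batch = d.batch. A NULL in a compared column never satisfies the condition.
- e row (dept_id=5, batch=MT): matches 1 d row(s) → 1 output row(s).
- e row (dept_id=5, batch=RF): no match → dropped.
- e row (dept_id=5, batch=DM): matches 2 d row(s) → 2 output row(s).
- e row (dept_id=5, batch=DM): matches 2 d row(s) → 2 output row(s).
- e row (dept_id=NULL, batch=MT): no match → dropped.
- e row (dept_id=8, batch=RF): no match → dropped.
- e row (dept_id=8, batch=MT): no match → dropped.
After projecting and ordering:
e.dept_id | d.dept_id | d.dept_name
5 | 5 | NULL
5 | 5 | NULL
5 | 5 | NULL
5 | 5 | NULL
5 | 5 | NULL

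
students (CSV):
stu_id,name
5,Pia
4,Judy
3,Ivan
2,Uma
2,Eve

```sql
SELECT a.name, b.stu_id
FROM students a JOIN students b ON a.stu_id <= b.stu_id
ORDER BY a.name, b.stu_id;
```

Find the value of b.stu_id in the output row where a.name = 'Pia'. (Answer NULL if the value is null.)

INNER JOIN keeps only pairs where the ON condition holds.
Matching on a.stu_id <= b.stu_id.
- a[0] stu_id=5 → 1 match(es) in b → 1 row(s).
- a[1] stu_id=4 → 2 match(es) in b → 2 row(s).
- a[2] stu_id=3 → 3 match(es) in b → 3 row(s).
- a[3] stu_id=2 → 5 match(es) in b → 5 row(s).
- a[4] stu_id=2 → 5 match(es) in b → 5 row(s).

5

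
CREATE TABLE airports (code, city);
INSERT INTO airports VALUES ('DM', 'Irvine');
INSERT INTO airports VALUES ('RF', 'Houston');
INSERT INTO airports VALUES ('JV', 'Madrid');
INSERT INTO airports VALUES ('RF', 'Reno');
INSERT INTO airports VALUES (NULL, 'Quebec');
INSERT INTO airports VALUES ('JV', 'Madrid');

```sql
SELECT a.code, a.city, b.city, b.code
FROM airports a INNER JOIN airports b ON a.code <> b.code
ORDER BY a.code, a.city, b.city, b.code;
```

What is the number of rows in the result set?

16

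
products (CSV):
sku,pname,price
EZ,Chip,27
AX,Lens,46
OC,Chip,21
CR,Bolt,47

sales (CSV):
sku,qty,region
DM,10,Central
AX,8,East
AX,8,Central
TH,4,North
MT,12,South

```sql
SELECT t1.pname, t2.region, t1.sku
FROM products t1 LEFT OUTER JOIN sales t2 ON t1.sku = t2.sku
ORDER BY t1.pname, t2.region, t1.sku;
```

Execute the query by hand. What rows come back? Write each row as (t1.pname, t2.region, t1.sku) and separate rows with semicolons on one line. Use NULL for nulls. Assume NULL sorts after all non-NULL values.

LEFT JOIN keeps every row from `products`; unmatched rows get NULL for `sales`'s columns.
Matching on t1.sku = t2.sku.
- t1 (sku=EZ) has no partner → padded with NULL.
- t1 (sku=AX) pairs with 2 row(s) of t2.
- t1 (sku=OC) has no partner → padded with NULL.
- t1 (sku=CR) has no partner → padded with NULL.
After projecting and ordering:
t1.pname | t2.region | t1.sku
Bolt | NULL | CR
Chip | NULL | EZ
Chip | NULL | OC
Lens | Central | AX
Lens | East | AX

(Bolt, NULL, CR); (Chip, NULL, EZ); (Chip, NULL, OC); (Lens, Central, AX); (Lens, East, AX)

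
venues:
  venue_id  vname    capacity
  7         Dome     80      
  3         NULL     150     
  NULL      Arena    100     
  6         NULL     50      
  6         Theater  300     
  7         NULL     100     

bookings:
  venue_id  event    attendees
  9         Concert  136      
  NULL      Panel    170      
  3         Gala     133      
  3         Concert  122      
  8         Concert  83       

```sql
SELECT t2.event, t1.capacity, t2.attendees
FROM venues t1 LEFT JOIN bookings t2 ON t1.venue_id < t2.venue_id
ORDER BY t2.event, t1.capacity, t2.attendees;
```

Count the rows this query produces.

11

LEFT JOIN keeps every row from `venues`; unmatched rows get NULL for `bookings`'s columns.
Matching on t1.venue_id < t2.venue_id. A NULL in a compared column never satisfies the condition.
- venue_id=7: 2 matching t2 row(s), so 2 row(s) emitted.
- venue_id=3: 2 matching t2 row(s), so 2 row(s) emitted.
- venue_id=NULL: no t2 row matches, row kept with t2 columns NULL.
- venue_id=6: 2 matching t2 row(s), so 2 row(s) emitted.
- venue_id=6: 2 matching t2 row(s), so 2 row(s) emitted.
- venue_id=7: 2 matching t2 row(s), so 2 row(s) emitted.
Total: 10 matched + 1 padded = 11 rows.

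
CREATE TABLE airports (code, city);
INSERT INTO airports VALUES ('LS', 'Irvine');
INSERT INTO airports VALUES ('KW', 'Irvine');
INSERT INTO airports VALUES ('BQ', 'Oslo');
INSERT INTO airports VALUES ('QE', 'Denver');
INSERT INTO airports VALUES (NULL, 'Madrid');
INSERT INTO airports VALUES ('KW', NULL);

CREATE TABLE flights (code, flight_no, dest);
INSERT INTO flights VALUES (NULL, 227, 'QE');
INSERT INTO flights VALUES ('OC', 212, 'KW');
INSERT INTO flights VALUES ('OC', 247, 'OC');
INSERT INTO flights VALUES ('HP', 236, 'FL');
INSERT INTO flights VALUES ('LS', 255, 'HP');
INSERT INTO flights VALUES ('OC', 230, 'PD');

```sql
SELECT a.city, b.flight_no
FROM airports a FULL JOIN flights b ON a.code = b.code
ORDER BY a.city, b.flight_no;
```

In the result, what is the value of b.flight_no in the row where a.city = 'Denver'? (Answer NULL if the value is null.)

FULL OUTER JOIN keeps every row from both sides; unmatched rows get NULL for the other side's columns.
Matching on a.code = b.code. A NULL in a compared column never satisfies the condition.
Matched pairs: 1; unmatched a rows kept: 5; unmatched b rows kept: 5.

NULL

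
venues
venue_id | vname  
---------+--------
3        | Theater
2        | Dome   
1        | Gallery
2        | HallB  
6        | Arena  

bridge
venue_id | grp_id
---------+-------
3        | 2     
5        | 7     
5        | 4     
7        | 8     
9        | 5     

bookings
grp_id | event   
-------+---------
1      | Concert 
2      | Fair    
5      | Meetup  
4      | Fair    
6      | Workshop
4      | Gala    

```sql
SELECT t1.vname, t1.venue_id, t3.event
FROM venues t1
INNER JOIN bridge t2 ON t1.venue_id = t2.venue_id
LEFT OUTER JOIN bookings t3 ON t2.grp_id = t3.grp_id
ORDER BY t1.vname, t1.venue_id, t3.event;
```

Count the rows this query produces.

1

Evaluate left to right. First `venues t1 INNER JOIN bridge t2` on venue_id: 1 row(s).
Then LEFT JOIN `bookings t3` on grp_id: each of those 1 rows is kept; rows whose t2.grp_id has no match in t3 get NULL for t3's columns.
Result: 1 row(s).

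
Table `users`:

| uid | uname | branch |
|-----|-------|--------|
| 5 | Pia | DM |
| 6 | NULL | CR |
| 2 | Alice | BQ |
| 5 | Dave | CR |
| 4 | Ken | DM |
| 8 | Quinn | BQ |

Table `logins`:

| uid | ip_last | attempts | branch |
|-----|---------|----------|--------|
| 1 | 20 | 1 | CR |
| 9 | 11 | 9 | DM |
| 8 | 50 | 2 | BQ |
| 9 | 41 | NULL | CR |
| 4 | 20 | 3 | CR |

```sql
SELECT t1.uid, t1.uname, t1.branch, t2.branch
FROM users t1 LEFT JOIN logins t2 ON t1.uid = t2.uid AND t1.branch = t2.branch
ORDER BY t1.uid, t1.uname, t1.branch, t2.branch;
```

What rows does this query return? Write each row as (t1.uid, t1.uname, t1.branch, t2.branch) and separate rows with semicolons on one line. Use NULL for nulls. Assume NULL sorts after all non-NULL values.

(2, Alice, BQ, NULL); (4, Ken, DM, NULL); (5, Dave, CR, NULL); (5, Pia, DM, NULL); (6, NULL, CR, NULL); (8, Quinn, BQ, BQ)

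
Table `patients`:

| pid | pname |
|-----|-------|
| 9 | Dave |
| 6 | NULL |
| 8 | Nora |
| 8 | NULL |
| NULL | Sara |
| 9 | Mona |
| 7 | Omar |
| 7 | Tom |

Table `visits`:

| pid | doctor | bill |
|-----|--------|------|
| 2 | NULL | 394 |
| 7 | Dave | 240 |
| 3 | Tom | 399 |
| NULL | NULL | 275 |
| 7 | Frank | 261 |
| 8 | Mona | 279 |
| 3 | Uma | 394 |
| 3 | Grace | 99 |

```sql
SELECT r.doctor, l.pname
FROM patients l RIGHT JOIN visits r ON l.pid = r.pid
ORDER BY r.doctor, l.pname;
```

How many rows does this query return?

11

RIGHT JOIN keeps every row from `visits`; unmatched rows get NULL for `patients`'s columns.
Matching on l.pid = r.pid. A NULL in a compared column never satisfies the condition.
- l (pid=9) has no partner in r.
- l (pid=6) has no partner in r.
- l (pid=8) pairs with 1 row(s) of r.
- l (pid=8) pairs with 1 row(s) of r.
- l (pid=NULL) has no partner in r.
- l (pid=9) has no partner in r.
- l (pid=7) pairs with 2 row(s) of r.
- l (pid=7) pairs with 2 row(s) of r.
- plus 5 unmatched r row(s), each kept with NULL l columns.
Total: 6 matched + 5 padded = 11 rows.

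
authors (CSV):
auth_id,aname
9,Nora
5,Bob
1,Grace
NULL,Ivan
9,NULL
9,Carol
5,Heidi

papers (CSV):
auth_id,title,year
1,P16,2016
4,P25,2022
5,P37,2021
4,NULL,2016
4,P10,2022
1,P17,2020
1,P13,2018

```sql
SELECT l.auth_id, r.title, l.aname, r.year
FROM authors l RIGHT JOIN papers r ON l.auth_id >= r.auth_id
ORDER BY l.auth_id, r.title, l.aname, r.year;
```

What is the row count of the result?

RIGHT JOIN keeps every row from `papers`; unmatched rows get NULL for `authors`'s columns.
Matching on l.auth_id >= r.auth_id. A NULL in a compared column never satisfies the condition.
- auth_id=9: 7 matching r row(s), so 7 row(s) emitted.
- auth_id=5: 7 matching r row(s), so 7 row(s) emitted.
- auth_id=1: 3 matching r row(s), so 3 row(s) emitted.
- auth_id=NULL: no matching r row.
- auth_id=9: 7 matching r row(s), so 7 row(s) emitted.
- auth_id=9: 7 matching r row(s), so 7 row(s) emitted.
- auth_id=5: 7 matching r row(s), so 7 row(s) emitted.
- every r row matched at least one l row.
Total: 38 rows.

38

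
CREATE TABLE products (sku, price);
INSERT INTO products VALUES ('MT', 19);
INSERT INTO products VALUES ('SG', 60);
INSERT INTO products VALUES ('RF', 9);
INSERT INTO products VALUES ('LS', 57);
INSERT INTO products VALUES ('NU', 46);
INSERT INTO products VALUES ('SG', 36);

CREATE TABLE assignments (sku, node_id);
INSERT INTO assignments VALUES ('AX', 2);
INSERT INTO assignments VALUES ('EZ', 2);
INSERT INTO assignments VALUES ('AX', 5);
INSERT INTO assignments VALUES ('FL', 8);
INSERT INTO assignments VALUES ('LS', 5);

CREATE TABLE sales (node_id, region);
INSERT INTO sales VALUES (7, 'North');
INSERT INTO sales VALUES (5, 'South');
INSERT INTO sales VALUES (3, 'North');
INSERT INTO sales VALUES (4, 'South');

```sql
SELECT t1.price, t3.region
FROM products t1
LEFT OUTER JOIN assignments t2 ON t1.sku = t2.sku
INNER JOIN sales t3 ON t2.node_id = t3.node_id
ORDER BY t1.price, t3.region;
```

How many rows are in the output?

Step 1 — t1 LEFT JOIN t2 on sku → 6 row(s).
Then INNER JOIN `sales t3` on node_id: keep only rows whose t2.node_id appears in t3.
Result: 1 row(s).

1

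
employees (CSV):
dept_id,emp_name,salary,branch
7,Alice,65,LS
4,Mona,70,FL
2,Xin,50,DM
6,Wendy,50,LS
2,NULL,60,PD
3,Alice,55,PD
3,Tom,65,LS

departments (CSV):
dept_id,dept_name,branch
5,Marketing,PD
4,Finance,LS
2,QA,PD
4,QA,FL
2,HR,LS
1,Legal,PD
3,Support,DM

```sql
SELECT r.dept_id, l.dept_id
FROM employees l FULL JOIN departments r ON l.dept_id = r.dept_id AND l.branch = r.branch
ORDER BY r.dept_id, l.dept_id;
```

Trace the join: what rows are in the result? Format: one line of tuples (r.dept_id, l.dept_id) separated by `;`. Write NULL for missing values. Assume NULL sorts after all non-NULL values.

(1, NULL); (2, 2); (2, NULL); (3, NULL); (4, 4); (4, NULL); (5, NULL); (NULL, 2); (NULL, 3); (NULL, 3); (NULL, 6); (NULL, 7)

FULL OUTER JOIN keeps every row from both sides; unmatched rows get NULL for the other side's columns.
Matching on l.dept_id = r.dept_id AND l.branch = r.branch.
- l (dept_id=7, branch=LS) has no partner → padded with NULL.
- l (dept_id=4, branch=FL) pairs with 1 row(s) of r.
- l (dept_id=2, branch=DM) has no partner → padded with NULL.
- l (dept_id=6, branch=LS) has no partner → padded with NULL.
- l (dept_id=2, branch=PD) pairs with 1 row(s) of r.
- l (dept_id=3, branch=PD) has no partner → padded with NULL.
- l (dept_id=3, branch=LS) has no partner → padded with NULL.
- plus 5 unmatched r row(s), each kept with NULL l columns.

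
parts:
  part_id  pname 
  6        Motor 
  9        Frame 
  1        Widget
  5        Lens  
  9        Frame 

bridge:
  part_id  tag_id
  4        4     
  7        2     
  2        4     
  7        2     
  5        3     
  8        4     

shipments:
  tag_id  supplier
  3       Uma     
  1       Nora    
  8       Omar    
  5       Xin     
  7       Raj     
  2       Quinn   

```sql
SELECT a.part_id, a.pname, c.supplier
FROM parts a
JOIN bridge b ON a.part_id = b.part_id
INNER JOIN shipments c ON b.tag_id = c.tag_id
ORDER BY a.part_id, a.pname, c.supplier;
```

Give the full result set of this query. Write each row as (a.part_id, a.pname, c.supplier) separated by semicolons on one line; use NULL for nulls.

(5, Lens, Uma)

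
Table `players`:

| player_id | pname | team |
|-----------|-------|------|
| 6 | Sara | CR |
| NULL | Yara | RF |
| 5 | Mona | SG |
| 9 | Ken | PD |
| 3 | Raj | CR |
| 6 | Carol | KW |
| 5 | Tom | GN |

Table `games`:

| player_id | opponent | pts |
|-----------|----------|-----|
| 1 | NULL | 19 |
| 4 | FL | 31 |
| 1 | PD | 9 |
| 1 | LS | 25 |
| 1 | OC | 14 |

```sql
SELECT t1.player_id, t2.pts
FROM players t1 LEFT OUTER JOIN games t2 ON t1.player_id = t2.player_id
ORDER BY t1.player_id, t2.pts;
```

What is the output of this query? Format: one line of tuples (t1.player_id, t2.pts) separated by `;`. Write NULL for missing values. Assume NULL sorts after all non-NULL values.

(3, NULL); (5, NULL); (5, NULL); (6, NULL); (6, NULL); (9, NULL); (NULL, NULL)

LEFT JOIN keeps every row from `players`; unmatched rows get NULL for `games`'s columns.
Matching on t1.player_id = t2.player_id. A NULL in a compared column never satisfies the condition.
Matched pairs: 0; unmatched t1 rows kept: 7.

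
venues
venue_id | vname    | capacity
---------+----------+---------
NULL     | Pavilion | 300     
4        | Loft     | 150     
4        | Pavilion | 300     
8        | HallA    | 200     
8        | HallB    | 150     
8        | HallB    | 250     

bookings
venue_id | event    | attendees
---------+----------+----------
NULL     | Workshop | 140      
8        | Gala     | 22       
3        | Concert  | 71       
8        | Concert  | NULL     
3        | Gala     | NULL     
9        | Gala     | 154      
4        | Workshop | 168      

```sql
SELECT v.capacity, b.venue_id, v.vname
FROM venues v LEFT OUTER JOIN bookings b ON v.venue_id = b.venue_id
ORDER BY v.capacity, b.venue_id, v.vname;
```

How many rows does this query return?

9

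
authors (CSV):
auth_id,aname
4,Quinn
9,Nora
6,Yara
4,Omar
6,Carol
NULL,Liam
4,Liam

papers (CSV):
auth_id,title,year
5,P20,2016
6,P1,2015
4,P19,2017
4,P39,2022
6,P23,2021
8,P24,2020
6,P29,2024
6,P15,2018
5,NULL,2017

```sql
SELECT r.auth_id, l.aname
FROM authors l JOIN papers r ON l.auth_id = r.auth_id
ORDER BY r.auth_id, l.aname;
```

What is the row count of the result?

14

INNER JOIN keeps only pairs where the ON condition holds.
Matching on l.auth_id = r.auth_id. A NULL in a compared column never satisfies the condition.
- l row (auth_id=4): matches 2 r row(s) → 2 output row(s).
- l row (auth_id=9): no match → dropped.
- l row (auth_id=6): matches 4 r row(s) → 4 output row(s).
- l row (auth_id=4): matches 2 r row(s) → 2 output row(s).
- l row (auth_id=6): matches 4 r row(s) → 4 output row(s).
- l row (auth_id=NULL): no match → dropped.
- l row (auth_id=4): matches 2 r row(s) → 2 output row(s).
Total: 14 rows.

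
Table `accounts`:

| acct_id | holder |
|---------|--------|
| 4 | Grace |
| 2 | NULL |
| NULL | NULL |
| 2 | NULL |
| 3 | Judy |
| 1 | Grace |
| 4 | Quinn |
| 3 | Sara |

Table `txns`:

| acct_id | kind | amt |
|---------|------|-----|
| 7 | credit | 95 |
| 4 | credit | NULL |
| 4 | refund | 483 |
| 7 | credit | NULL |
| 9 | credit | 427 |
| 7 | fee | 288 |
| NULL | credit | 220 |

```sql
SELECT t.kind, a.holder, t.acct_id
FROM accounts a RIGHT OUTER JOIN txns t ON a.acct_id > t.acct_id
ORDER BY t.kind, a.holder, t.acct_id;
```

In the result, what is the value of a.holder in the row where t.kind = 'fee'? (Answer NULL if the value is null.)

RIGHT JOIN keeps every row from `txns`; unmatched rows get NULL for `accounts`'s columns.
Matching on a.acct_id > t.acct_id. A NULL in a compared column never satisfies the condition.
- a (acct_id=4) has no partner in t.
- a (acct_id=2) has no partner in t.
- a (acct_id=NULL) has no partner in t.
- a (acct_id=2) has no partner in t.
- a (acct_id=3) has no partner in t.
- a (acct_id=1) has no partner in t.
- a (acct_id=4) has no partner in t.
- a (acct_id=3) has no partner in t.
- plus 7 unmatched t row(s), each kept with NULL a columns.

NULL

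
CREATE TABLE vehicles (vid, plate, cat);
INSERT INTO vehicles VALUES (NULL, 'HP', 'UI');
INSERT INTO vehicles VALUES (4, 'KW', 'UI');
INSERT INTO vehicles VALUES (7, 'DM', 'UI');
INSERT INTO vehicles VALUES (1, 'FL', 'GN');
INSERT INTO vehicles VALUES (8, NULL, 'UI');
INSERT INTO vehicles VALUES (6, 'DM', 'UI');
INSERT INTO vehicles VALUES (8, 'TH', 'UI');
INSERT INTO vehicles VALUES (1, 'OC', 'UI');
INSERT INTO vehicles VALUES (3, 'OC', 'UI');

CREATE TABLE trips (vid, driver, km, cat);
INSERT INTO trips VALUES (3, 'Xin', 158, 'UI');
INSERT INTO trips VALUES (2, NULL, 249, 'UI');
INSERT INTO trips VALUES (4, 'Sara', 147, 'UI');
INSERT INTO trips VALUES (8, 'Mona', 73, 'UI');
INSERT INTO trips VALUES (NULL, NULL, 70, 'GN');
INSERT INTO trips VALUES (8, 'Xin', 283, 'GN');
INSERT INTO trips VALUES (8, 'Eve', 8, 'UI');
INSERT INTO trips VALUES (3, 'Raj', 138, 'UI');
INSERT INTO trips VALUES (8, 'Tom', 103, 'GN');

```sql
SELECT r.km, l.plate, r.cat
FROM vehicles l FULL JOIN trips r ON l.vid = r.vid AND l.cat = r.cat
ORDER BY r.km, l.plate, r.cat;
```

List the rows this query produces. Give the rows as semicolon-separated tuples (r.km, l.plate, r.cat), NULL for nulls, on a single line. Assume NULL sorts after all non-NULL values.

(8, TH, UI); (8, NULL, UI); (70, NULL, GN); (73, TH, UI); (73, NULL, UI); (103, NULL, GN); (138, OC, UI); (147, KW, UI); (158, OC, UI); (249, NULL, UI); (283, NULL, GN); (NULL, DM, NULL); (NULL, DM, NULL); (NULL, FL, NULL); (NULL, HP, NULL); (NULL, OC, NULL)

FULL OUTER JOIN keeps every row from both sides; unmatched rows get NULL for the other side's columns.
Matching on l.vid = r.vid AND l.cat = r.cat. A NULL in a compared column never satisfies the condition.
Matched pairs: 7; unmatched l rows kept: 5; unmatched r rows kept: 4.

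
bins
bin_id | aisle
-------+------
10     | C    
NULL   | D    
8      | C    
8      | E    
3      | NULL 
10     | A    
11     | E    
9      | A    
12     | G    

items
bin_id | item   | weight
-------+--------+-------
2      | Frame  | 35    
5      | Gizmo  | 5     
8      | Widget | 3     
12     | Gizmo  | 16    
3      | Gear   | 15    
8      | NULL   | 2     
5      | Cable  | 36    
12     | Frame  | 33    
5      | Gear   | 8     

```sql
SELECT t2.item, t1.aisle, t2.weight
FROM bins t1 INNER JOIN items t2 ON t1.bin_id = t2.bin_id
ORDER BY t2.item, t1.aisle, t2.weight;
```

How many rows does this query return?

7

INNER JOIN keeps only pairs where the ON condition holds.
Matching on t1.bin_id = t2.bin_id. A NULL in a compared column never satisfies the condition.
Matched pairs: 7.
Total: 7 rows.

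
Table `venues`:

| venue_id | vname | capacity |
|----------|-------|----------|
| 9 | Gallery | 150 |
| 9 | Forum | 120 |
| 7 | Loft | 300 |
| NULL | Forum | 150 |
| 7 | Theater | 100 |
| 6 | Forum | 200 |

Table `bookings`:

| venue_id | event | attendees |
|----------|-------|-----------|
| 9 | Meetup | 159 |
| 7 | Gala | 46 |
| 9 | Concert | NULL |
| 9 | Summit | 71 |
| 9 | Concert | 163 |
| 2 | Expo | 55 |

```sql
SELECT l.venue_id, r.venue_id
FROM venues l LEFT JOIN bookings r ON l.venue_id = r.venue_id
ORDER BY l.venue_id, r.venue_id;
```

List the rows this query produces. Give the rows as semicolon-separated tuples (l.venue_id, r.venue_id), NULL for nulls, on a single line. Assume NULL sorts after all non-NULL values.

(6, NULL); (7, 7); (7, 7); (9, 9); (9, 9); (9, 9); (9, 9); (9, 9); (9, 9); (9, 9); (9, 9); (NULL, NULL)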